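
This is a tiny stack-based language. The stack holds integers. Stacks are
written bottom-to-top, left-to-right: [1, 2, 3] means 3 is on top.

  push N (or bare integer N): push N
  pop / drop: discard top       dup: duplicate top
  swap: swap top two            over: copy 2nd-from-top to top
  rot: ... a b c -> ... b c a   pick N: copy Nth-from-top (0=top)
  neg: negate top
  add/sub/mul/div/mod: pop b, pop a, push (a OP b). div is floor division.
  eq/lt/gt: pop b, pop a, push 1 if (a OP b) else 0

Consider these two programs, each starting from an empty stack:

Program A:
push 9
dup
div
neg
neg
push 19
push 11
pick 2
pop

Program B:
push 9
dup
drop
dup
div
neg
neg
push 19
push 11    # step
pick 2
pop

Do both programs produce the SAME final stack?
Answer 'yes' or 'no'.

Program A trace:
  After 'push 9': [9]
  After 'dup': [9, 9]
  After 'div': [1]
  After 'neg': [-1]
  After 'neg': [1]
  After 'push 19': [1, 19]
  After 'push 11': [1, 19, 11]
  After 'pick 2': [1, 19, 11, 1]
  After 'pop': [1, 19, 11]
Program A final stack: [1, 19, 11]

Program B trace:
  After 'push 9': [9]
  After 'dup': [9, 9]
  After 'drop': [9]
  After 'dup': [9, 9]
  After 'div': [1]
  After 'neg': [-1]
  After 'neg': [1]
  After 'push 19': [1, 19]
  After 'push 11': [1, 19, 11]
  After 'pick 2': [1, 19, 11, 1]
  After 'pop': [1, 19, 11]
Program B final stack: [1, 19, 11]
Same: yes

Answer: yes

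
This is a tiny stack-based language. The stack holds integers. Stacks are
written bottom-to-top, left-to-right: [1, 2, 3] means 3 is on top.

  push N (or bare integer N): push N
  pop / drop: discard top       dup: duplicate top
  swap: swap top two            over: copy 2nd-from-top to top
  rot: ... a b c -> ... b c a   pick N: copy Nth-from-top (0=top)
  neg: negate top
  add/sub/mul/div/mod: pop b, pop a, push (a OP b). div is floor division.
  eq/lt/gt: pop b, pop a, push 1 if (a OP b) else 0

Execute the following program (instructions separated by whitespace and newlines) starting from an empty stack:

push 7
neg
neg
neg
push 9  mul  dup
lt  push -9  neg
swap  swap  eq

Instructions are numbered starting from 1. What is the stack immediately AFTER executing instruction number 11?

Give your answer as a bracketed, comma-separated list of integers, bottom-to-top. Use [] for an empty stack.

Answer: [9, 0]

Derivation:
Step 1 ('push 7'): [7]
Step 2 ('neg'): [-7]
Step 3 ('neg'): [7]
Step 4 ('neg'): [-7]
Step 5 ('push 9'): [-7, 9]
Step 6 ('mul'): [-63]
Step 7 ('dup'): [-63, -63]
Step 8 ('lt'): [0]
Step 9 ('push -9'): [0, -9]
Step 10 ('neg'): [0, 9]
Step 11 ('swap'): [9, 0]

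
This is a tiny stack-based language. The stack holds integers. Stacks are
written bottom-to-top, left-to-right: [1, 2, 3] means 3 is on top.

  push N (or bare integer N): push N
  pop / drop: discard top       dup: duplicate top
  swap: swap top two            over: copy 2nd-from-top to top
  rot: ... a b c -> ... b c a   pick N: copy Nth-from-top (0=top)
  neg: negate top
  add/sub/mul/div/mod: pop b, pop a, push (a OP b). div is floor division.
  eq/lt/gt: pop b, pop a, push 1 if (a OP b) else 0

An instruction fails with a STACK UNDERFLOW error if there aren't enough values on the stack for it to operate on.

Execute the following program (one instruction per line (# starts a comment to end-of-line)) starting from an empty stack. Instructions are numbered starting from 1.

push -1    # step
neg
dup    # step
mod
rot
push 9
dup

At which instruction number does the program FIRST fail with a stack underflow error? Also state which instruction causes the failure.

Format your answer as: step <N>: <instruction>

Step 1 ('push -1'): stack = [-1], depth = 1
Step 2 ('neg'): stack = [1], depth = 1
Step 3 ('dup'): stack = [1, 1], depth = 2
Step 4 ('mod'): stack = [0], depth = 1
Step 5 ('rot'): needs 3 value(s) but depth is 1 — STACK UNDERFLOW

Answer: step 5: rot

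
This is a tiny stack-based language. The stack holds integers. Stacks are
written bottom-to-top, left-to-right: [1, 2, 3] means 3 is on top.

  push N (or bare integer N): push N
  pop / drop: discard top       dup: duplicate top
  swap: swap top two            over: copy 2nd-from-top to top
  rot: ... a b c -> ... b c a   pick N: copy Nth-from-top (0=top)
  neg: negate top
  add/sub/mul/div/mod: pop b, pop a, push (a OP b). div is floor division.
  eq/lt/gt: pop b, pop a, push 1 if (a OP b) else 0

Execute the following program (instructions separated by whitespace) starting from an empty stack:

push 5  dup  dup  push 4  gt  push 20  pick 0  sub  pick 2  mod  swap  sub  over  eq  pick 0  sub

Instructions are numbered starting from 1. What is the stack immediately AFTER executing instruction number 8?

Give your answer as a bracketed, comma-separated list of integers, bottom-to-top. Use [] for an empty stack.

Step 1 ('push 5'): [5]
Step 2 ('dup'): [5, 5]
Step 3 ('dup'): [5, 5, 5]
Step 4 ('push 4'): [5, 5, 5, 4]
Step 5 ('gt'): [5, 5, 1]
Step 6 ('push 20'): [5, 5, 1, 20]
Step 7 ('pick 0'): [5, 5, 1, 20, 20]
Step 8 ('sub'): [5, 5, 1, 0]

Answer: [5, 5, 1, 0]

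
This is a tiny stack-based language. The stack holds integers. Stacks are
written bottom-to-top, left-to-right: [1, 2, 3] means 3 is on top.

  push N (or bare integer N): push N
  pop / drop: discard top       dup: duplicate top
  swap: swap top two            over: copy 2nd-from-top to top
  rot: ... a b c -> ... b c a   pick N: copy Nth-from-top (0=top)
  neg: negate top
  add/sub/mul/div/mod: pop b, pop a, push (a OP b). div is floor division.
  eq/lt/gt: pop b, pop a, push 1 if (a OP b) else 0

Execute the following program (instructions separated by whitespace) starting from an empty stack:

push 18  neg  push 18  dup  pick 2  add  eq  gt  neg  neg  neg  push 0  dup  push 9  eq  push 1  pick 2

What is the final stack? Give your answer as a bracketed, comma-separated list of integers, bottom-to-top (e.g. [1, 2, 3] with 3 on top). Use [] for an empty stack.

Answer: [0, 0, 0, 1, 0]

Derivation:
After 'push 18': [18]
After 'neg': [-18]
After 'push 18': [-18, 18]
After 'dup': [-18, 18, 18]
After 'pick 2': [-18, 18, 18, -18]
After 'add': [-18, 18, 0]
After 'eq': [-18, 0]
After 'gt': [0]
After 'neg': [0]
After 'neg': [0]
After 'neg': [0]
After 'push 0': [0, 0]
After 'dup': [0, 0, 0]
After 'push 9': [0, 0, 0, 9]
After 'eq': [0, 0, 0]
After 'push 1': [0, 0, 0, 1]
After 'pick 2': [0, 0, 0, 1, 0]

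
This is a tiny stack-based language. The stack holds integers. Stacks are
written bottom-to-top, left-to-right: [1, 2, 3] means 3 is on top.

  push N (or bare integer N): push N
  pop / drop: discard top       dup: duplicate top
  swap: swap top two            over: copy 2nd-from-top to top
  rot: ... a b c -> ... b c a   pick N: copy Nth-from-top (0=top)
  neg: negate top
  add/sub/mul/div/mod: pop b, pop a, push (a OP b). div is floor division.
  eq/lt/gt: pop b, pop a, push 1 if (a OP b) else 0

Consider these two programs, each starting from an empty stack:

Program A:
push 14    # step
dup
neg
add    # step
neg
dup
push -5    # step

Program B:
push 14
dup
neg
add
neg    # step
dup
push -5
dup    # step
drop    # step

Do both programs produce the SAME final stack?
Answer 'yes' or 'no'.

Answer: yes

Derivation:
Program A trace:
  After 'push 14': [14]
  After 'dup': [14, 14]
  After 'neg': [14, -14]
  After 'add': [0]
  After 'neg': [0]
  After 'dup': [0, 0]
  After 'push -5': [0, 0, -5]
Program A final stack: [0, 0, -5]

Program B trace:
  After 'push 14': [14]
  After 'dup': [14, 14]
  After 'neg': [14, -14]
  After 'add': [0]
  After 'neg': [0]
  After 'dup': [0, 0]
  After 'push -5': [0, 0, -5]
  After 'dup': [0, 0, -5, -5]
  After 'drop': [0, 0, -5]
Program B final stack: [0, 0, -5]
Same: yes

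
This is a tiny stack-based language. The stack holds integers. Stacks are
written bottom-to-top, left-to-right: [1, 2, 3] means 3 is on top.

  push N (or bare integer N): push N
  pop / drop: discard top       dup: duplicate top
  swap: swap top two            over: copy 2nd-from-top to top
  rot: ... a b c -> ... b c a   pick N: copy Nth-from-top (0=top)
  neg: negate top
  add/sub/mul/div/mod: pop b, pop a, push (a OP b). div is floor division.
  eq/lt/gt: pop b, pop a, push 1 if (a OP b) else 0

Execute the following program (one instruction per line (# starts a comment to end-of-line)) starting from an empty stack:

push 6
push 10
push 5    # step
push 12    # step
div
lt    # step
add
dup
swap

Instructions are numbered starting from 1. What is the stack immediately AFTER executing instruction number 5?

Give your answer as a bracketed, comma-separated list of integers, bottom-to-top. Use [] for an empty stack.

Step 1 ('push 6'): [6]
Step 2 ('push 10'): [6, 10]
Step 3 ('push 5'): [6, 10, 5]
Step 4 ('push 12'): [6, 10, 5, 12]
Step 5 ('div'): [6, 10, 0]

Answer: [6, 10, 0]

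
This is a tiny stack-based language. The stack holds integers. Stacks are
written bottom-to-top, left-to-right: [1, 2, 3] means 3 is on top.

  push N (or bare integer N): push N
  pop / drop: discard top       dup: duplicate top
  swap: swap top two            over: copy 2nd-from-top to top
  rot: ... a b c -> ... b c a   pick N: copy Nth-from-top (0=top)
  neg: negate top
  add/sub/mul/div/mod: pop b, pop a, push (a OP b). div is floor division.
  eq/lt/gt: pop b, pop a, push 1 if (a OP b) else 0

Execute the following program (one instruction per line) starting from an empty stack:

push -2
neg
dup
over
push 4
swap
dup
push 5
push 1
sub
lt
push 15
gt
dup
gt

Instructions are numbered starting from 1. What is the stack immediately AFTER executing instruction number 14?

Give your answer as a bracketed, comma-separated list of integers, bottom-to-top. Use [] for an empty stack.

Step 1 ('push -2'): [-2]
Step 2 ('neg'): [2]
Step 3 ('dup'): [2, 2]
Step 4 ('over'): [2, 2, 2]
Step 5 ('push 4'): [2, 2, 2, 4]
Step 6 ('swap'): [2, 2, 4, 2]
Step 7 ('dup'): [2, 2, 4, 2, 2]
Step 8 ('push 5'): [2, 2, 4, 2, 2, 5]
Step 9 ('push 1'): [2, 2, 4, 2, 2, 5, 1]
Step 10 ('sub'): [2, 2, 4, 2, 2, 4]
Step 11 ('lt'): [2, 2, 4, 2, 1]
Step 12 ('push 15'): [2, 2, 4, 2, 1, 15]
Step 13 ('gt'): [2, 2, 4, 2, 0]
Step 14 ('dup'): [2, 2, 4, 2, 0, 0]

Answer: [2, 2, 4, 2, 0, 0]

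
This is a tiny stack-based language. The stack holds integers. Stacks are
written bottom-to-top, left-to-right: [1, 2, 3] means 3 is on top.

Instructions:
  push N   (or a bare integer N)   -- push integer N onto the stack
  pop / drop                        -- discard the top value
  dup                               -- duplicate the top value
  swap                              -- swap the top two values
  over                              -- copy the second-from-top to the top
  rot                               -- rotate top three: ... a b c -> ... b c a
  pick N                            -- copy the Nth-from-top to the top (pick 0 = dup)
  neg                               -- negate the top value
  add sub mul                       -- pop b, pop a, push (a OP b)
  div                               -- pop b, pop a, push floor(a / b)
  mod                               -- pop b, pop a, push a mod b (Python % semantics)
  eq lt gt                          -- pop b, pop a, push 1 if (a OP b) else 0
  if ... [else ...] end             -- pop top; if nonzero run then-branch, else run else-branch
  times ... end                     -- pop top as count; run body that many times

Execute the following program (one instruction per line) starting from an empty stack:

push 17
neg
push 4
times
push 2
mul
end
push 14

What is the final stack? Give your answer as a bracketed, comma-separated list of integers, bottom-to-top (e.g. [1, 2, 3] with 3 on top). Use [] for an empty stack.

After 'push 17': [17]
After 'neg': [-17]
After 'push 4': [-17, 4]
After 'times': [-17]
After 'push 2': [-17, 2]
After 'mul': [-34]
After 'push 2': [-34, 2]
After 'mul': [-68]
After 'push 2': [-68, 2]
After 'mul': [-136]
After 'push 2': [-136, 2]
After 'mul': [-272]
After 'push 14': [-272, 14]

Answer: [-272, 14]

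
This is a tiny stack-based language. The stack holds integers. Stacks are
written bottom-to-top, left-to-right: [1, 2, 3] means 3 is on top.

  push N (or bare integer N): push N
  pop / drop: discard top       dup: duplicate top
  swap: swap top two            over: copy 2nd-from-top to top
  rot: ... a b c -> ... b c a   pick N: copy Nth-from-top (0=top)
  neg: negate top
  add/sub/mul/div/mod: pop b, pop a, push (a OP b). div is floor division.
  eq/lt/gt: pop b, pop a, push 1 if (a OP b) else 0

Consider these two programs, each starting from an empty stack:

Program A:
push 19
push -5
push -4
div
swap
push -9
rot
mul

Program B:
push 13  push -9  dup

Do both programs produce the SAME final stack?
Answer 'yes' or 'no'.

Program A trace:
  After 'push 19': [19]
  After 'push -5': [19, -5]
  After 'push -4': [19, -5, -4]
  After 'div': [19, 1]
  After 'swap': [1, 19]
  After 'push -9': [1, 19, -9]
  After 'rot': [19, -9, 1]
  After 'mul': [19, -9]
Program A final stack: [19, -9]

Program B trace:
  After 'push 13': [13]
  After 'push -9': [13, -9]
  After 'dup': [13, -9, -9]
Program B final stack: [13, -9, -9]
Same: no

Answer: no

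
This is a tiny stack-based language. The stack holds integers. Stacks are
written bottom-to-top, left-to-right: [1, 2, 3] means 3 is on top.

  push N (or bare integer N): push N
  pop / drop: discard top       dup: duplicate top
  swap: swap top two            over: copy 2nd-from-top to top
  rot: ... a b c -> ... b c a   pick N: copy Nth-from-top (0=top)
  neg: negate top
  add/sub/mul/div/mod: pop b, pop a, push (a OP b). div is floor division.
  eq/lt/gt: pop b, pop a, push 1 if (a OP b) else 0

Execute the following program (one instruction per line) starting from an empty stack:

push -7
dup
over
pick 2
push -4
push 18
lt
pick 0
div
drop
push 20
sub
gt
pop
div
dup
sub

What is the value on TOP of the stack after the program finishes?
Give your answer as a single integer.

Answer: 0

Derivation:
After 'push -7': [-7]
After 'dup': [-7, -7]
After 'over': [-7, -7, -7]
After 'pick 2': [-7, -7, -7, -7]
After 'push -4': [-7, -7, -7, -7, -4]
After 'push 18': [-7, -7, -7, -7, -4, 18]
After 'lt': [-7, -7, -7, -7, 1]
After 'pick 0': [-7, -7, -7, -7, 1, 1]
After 'div': [-7, -7, -7, -7, 1]
After 'drop': [-7, -7, -7, -7]
After 'push 20': [-7, -7, -7, -7, 20]
After 'sub': [-7, -7, -7, -27]
After 'gt': [-7, -7, 1]
After 'pop': [-7, -7]
After 'div': [1]
After 'dup': [1, 1]
After 'sub': [0]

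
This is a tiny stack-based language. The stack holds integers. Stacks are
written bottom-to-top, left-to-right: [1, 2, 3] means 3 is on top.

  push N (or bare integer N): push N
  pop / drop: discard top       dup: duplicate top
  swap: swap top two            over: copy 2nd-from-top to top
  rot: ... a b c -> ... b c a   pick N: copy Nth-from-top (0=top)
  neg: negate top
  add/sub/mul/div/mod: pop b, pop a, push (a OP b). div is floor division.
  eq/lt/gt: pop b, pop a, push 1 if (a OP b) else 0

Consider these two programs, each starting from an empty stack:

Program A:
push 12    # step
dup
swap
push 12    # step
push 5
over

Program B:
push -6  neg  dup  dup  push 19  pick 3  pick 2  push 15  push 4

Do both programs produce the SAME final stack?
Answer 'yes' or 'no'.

Answer: no

Derivation:
Program A trace:
  After 'push 12': [12]
  After 'dup': [12, 12]
  After 'swap': [12, 12]
  After 'push 12': [12, 12, 12]
  After 'push 5': [12, 12, 12, 5]
  After 'over': [12, 12, 12, 5, 12]
Program A final stack: [12, 12, 12, 5, 12]

Program B trace:
  After 'push -6': [-6]
  After 'neg': [6]
  After 'dup': [6, 6]
  After 'dup': [6, 6, 6]
  After 'push 19': [6, 6, 6, 19]
  After 'pick 3': [6, 6, 6, 19, 6]
  After 'pick 2': [6, 6, 6, 19, 6, 6]
  After 'push 15': [6, 6, 6, 19, 6, 6, 15]
  After 'push 4': [6, 6, 6, 19, 6, 6, 15, 4]
Program B final stack: [6, 6, 6, 19, 6, 6, 15, 4]
Same: no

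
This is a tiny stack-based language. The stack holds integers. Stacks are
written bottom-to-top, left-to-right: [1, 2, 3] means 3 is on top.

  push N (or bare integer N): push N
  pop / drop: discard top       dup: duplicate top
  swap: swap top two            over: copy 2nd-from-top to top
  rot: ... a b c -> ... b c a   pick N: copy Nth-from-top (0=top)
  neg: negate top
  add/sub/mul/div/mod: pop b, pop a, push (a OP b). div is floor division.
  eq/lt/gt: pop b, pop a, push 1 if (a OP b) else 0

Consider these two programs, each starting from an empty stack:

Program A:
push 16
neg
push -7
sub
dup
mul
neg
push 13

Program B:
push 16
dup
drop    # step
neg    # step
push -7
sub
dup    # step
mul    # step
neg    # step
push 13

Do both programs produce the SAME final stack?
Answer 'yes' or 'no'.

Answer: yes

Derivation:
Program A trace:
  After 'push 16': [16]
  After 'neg': [-16]
  After 'push -7': [-16, -7]
  After 'sub': [-9]
  After 'dup': [-9, -9]
  After 'mul': [81]
  After 'neg': [-81]
  After 'push 13': [-81, 13]
Program A final stack: [-81, 13]

Program B trace:
  After 'push 16': [16]
  After 'dup': [16, 16]
  After 'drop': [16]
  After 'neg': [-16]
  After 'push -7': [-16, -7]
  After 'sub': [-9]
  After 'dup': [-9, -9]
  After 'mul': [81]
  After 'neg': [-81]
  After 'push 13': [-81, 13]
Program B final stack: [-81, 13]
Same: yes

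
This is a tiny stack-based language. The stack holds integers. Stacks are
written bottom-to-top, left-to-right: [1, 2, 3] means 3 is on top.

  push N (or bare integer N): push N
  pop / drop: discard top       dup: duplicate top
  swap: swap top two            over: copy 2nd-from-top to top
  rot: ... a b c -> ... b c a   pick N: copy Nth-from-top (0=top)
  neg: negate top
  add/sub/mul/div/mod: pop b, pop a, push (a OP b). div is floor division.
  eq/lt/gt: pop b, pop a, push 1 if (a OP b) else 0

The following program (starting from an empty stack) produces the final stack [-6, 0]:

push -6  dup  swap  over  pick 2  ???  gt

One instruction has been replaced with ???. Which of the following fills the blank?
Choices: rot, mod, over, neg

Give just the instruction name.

Answer: mod

Derivation:
Stack before ???: [-6, -6, -6, -6]
Stack after ???:  [-6, -6, 0]
Checking each choice:
  rot: produces [-6, -6, 0]
  mod: MATCH
  over: produces [-6, -6, -6, 0]
  neg: produces [-6, -6, 0]


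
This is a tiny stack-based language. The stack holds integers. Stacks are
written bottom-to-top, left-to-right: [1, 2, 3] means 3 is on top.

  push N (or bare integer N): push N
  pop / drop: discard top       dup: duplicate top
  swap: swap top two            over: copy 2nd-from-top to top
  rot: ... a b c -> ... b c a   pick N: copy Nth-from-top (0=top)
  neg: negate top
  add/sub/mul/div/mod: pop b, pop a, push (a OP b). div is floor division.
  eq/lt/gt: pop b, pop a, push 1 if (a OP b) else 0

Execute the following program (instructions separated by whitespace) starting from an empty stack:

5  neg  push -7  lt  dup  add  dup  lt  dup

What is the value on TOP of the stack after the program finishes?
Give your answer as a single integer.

Answer: 0

Derivation:
After 'push 5': [5]
After 'neg': [-5]
After 'push -7': [-5, -7]
After 'lt': [0]
After 'dup': [0, 0]
After 'add': [0]
After 'dup': [0, 0]
After 'lt': [0]
After 'dup': [0, 0]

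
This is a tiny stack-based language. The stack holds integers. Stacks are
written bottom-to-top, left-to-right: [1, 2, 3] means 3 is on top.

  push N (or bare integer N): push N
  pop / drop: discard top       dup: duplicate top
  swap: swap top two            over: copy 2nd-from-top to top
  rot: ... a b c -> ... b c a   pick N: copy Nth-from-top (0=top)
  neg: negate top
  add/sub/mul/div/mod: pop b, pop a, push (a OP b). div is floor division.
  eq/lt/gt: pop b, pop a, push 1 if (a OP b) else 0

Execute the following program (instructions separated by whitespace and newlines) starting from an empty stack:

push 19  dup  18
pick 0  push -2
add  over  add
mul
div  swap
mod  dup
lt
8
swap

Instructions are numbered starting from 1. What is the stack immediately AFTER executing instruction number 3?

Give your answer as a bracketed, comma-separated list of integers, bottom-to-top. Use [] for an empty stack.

Answer: [19, 19, 18]

Derivation:
Step 1 ('push 19'): [19]
Step 2 ('dup'): [19, 19]
Step 3 ('18'): [19, 19, 18]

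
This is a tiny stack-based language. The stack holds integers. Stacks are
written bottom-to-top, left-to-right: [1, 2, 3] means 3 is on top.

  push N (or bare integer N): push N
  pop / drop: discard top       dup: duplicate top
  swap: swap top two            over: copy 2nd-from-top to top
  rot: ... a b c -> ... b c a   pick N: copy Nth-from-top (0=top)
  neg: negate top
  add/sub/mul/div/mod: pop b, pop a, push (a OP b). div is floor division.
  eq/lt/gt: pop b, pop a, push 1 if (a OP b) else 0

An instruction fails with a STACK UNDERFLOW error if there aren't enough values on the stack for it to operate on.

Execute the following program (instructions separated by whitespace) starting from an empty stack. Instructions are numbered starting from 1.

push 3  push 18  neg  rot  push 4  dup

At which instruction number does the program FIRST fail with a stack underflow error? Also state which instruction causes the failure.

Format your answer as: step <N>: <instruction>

Answer: step 4: rot

Derivation:
Step 1 ('push 3'): stack = [3], depth = 1
Step 2 ('push 18'): stack = [3, 18], depth = 2
Step 3 ('neg'): stack = [3, -18], depth = 2
Step 4 ('rot'): needs 3 value(s) but depth is 2 — STACK UNDERFLOW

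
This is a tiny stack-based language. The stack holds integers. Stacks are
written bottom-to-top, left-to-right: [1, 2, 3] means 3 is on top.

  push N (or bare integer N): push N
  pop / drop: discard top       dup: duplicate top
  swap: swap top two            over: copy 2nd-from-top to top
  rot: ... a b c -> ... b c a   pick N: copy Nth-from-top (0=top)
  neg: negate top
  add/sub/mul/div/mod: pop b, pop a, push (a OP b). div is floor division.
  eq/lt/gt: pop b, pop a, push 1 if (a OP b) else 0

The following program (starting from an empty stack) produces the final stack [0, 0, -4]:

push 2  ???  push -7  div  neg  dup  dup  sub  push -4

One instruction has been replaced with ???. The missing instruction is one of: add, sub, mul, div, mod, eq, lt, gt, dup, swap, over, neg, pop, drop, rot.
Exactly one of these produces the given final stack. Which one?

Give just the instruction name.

Stack before ???: [2]
Stack after ???:  [-2]
The instruction that transforms [2] -> [-2] is: neg

Answer: neg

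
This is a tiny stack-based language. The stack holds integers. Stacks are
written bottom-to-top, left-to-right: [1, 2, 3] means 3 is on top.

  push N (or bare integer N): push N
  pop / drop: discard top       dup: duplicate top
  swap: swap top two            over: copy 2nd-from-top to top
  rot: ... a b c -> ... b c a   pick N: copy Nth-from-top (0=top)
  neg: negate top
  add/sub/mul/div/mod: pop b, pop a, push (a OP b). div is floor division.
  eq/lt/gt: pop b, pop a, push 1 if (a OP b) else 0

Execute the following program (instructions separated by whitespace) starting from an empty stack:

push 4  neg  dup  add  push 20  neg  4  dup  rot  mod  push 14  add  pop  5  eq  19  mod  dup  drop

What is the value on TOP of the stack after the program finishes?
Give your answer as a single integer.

After 'push 4': [4]
After 'neg': [-4]
After 'dup': [-4, -4]
After 'add': [-8]
After 'push 20': [-8, 20]
After 'neg': [-8, -20]
After 'push 4': [-8, -20, 4]
After 'dup': [-8, -20, 4, 4]
After 'rot': [-8, 4, 4, -20]
After 'mod': [-8, 4, -16]
After 'push 14': [-8, 4, -16, 14]
After 'add': [-8, 4, -2]
After 'pop': [-8, 4]
After 'push 5': [-8, 4, 5]
After 'eq': [-8, 0]
After 'push 19': [-8, 0, 19]
After 'mod': [-8, 0]
After 'dup': [-8, 0, 0]
After 'drop': [-8, 0]

Answer: 0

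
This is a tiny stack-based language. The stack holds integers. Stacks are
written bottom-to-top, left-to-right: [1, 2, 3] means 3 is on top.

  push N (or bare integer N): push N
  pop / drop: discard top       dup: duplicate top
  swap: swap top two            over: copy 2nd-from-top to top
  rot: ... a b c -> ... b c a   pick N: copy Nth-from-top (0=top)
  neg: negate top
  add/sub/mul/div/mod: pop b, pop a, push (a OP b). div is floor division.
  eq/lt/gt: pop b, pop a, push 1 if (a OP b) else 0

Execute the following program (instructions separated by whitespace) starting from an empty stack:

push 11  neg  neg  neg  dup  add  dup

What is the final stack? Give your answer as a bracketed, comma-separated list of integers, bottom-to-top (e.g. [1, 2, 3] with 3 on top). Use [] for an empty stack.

After 'push 11': [11]
After 'neg': [-11]
After 'neg': [11]
After 'neg': [-11]
After 'dup': [-11, -11]
After 'add': [-22]
After 'dup': [-22, -22]

Answer: [-22, -22]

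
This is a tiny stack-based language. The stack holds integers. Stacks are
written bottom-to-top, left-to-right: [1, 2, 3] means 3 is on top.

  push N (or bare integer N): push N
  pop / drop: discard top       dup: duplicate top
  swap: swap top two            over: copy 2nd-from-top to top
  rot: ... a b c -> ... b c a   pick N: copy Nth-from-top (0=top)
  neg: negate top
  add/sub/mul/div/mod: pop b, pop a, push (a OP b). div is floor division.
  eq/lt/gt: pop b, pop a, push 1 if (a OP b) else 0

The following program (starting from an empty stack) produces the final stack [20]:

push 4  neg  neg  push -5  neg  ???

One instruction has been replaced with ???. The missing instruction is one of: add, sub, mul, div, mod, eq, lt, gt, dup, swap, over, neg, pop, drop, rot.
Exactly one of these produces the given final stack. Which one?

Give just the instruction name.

Answer: mul

Derivation:
Stack before ???: [4, 5]
Stack after ???:  [20]
The instruction that transforms [4, 5] -> [20] is: mul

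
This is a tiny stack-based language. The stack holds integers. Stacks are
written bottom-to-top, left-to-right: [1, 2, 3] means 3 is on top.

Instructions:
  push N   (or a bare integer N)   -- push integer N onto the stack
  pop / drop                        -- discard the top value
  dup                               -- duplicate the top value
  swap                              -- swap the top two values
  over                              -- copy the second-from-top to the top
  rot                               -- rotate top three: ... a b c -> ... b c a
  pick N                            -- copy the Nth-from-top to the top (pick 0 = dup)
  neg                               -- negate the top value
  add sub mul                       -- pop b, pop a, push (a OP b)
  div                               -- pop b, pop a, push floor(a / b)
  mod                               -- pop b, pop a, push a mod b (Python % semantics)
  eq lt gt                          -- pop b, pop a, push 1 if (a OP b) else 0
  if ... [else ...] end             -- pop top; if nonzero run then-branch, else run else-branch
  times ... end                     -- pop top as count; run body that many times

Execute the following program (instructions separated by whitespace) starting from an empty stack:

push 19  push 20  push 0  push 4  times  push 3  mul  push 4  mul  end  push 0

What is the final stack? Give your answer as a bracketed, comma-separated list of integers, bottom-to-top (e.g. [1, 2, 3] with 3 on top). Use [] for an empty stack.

After 'push 19': [19]
After 'push 20': [19, 20]
After 'push 0': [19, 20, 0]
After 'push 4': [19, 20, 0, 4]
After 'times': [19, 20, 0]
After 'push 3': [19, 20, 0, 3]
After 'mul': [19, 20, 0]
After 'push 4': [19, 20, 0, 4]
After 'mul': [19, 20, 0]
After 'push 3': [19, 20, 0, 3]
After 'mul': [19, 20, 0]
After 'push 4': [19, 20, 0, 4]
After 'mul': [19, 20, 0]
After 'push 3': [19, 20, 0, 3]
After 'mul': [19, 20, 0]
After 'push 4': [19, 20, 0, 4]
After 'mul': [19, 20, 0]
After 'push 3': [19, 20, 0, 3]
After 'mul': [19, 20, 0]
After 'push 4': [19, 20, 0, 4]
After 'mul': [19, 20, 0]
After 'push 0': [19, 20, 0, 0]

Answer: [19, 20, 0, 0]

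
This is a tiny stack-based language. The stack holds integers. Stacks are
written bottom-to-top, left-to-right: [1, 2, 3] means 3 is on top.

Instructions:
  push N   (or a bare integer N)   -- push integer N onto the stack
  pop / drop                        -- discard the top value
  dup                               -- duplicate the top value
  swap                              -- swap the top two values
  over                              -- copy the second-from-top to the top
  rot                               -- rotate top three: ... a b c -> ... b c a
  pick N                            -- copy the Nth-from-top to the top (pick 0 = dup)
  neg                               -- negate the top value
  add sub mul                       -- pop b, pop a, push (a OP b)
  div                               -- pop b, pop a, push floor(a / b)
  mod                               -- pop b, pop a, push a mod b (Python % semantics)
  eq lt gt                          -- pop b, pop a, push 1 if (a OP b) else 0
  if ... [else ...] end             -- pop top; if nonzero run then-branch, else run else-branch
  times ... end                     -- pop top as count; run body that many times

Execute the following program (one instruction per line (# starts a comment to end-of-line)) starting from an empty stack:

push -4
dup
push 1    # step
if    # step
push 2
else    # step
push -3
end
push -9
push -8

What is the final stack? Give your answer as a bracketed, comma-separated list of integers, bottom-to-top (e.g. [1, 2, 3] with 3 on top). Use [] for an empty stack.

After 'push -4': [-4]
After 'dup': [-4, -4]
After 'push 1': [-4, -4, 1]
After 'if': [-4, -4]
After 'push 2': [-4, -4, 2]
After 'push -9': [-4, -4, 2, -9]
After 'push -8': [-4, -4, 2, -9, -8]

Answer: [-4, -4, 2, -9, -8]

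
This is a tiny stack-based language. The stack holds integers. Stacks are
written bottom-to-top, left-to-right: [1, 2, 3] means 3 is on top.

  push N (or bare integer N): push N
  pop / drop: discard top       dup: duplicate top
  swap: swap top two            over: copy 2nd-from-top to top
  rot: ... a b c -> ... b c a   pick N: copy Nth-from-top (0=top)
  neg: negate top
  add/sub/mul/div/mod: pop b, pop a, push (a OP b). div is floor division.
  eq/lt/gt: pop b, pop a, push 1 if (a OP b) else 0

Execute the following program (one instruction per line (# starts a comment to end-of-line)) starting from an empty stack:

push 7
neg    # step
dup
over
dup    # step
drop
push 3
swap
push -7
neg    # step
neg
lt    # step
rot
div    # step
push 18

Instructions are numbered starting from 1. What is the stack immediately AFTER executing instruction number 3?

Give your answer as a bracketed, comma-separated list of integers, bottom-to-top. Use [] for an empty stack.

Answer: [-7, -7]

Derivation:
Step 1 ('push 7'): [7]
Step 2 ('neg'): [-7]
Step 3 ('dup'): [-7, -7]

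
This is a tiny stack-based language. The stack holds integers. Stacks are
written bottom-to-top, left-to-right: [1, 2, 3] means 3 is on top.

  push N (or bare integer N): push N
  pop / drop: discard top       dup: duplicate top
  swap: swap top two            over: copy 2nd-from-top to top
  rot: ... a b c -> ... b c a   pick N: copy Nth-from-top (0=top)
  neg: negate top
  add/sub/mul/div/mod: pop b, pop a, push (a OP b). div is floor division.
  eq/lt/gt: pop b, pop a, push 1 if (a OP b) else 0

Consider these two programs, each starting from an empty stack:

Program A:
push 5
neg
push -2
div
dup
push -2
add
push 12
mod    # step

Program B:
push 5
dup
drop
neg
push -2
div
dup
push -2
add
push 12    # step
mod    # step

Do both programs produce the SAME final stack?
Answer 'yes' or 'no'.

Program A trace:
  After 'push 5': [5]
  After 'neg': [-5]
  After 'push -2': [-5, -2]
  After 'div': [2]
  After 'dup': [2, 2]
  After 'push -2': [2, 2, -2]
  After 'add': [2, 0]
  After 'push 12': [2, 0, 12]
  After 'mod': [2, 0]
Program A final stack: [2, 0]

Program B trace:
  After 'push 5': [5]
  After 'dup': [5, 5]
  After 'drop': [5]
  After 'neg': [-5]
  After 'push -2': [-5, -2]
  After 'div': [2]
  After 'dup': [2, 2]
  After 'push -2': [2, 2, -2]
  After 'add': [2, 0]
  After 'push 12': [2, 0, 12]
  After 'mod': [2, 0]
Program B final stack: [2, 0]
Same: yes

Answer: yes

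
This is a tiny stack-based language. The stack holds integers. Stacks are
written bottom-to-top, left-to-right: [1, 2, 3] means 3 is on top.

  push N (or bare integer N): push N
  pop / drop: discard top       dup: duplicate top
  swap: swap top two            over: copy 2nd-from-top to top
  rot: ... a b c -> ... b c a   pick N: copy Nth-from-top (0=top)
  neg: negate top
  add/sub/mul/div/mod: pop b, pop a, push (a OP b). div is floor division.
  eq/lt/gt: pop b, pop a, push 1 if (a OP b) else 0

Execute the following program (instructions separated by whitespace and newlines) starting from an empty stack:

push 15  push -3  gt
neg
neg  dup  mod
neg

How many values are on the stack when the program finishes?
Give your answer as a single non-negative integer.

Answer: 1

Derivation:
After 'push 15': stack = [15] (depth 1)
After 'push -3': stack = [15, -3] (depth 2)
After 'gt': stack = [1] (depth 1)
After 'neg': stack = [-1] (depth 1)
After 'neg': stack = [1] (depth 1)
After 'dup': stack = [1, 1] (depth 2)
After 'mod': stack = [0] (depth 1)
After 'neg': stack = [0] (depth 1)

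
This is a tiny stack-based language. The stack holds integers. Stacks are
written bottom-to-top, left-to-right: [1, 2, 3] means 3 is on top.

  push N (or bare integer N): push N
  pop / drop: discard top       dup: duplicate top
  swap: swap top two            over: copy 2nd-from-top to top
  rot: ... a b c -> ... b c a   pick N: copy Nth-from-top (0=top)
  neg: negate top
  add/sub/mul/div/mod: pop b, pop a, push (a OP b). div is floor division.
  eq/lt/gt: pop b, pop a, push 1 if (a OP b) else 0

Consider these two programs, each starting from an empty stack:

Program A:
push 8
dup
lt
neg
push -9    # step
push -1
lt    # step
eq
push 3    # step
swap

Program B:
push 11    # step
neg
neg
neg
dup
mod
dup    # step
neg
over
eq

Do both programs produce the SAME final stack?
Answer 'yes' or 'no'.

Answer: no

Derivation:
Program A trace:
  After 'push 8': [8]
  After 'dup': [8, 8]
  After 'lt': [0]
  After 'neg': [0]
  After 'push -9': [0, -9]
  After 'push -1': [0, -9, -1]
  After 'lt': [0, 1]
  After 'eq': [0]
  After 'push 3': [0, 3]
  After 'swap': [3, 0]
Program A final stack: [3, 0]

Program B trace:
  After 'push 11': [11]
  After 'neg': [-11]
  After 'neg': [11]
  After 'neg': [-11]
  After 'dup': [-11, -11]
  After 'mod': [0]
  After 'dup': [0, 0]
  After 'neg': [0, 0]
  After 'over': [0, 0, 0]
  After 'eq': [0, 1]
Program B final stack: [0, 1]
Same: no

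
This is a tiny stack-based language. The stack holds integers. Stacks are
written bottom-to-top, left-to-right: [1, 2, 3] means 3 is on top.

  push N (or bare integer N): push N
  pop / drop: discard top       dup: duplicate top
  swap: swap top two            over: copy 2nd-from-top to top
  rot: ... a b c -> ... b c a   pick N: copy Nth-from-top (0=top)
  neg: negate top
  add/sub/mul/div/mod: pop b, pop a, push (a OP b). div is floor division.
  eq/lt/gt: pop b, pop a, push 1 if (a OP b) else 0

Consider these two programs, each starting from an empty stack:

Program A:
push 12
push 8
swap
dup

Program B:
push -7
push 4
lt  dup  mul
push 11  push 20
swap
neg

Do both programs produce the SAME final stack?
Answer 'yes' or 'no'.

Program A trace:
  After 'push 12': [12]
  After 'push 8': [12, 8]
  After 'swap': [8, 12]
  After 'dup': [8, 12, 12]
Program A final stack: [8, 12, 12]

Program B trace:
  After 'push -7': [-7]
  After 'push 4': [-7, 4]
  After 'lt': [1]
  After 'dup': [1, 1]
  After 'mul': [1]
  After 'push 11': [1, 11]
  After 'push 20': [1, 11, 20]
  After 'swap': [1, 20, 11]
  After 'neg': [1, 20, -11]
Program B final stack: [1, 20, -11]
Same: no

Answer: no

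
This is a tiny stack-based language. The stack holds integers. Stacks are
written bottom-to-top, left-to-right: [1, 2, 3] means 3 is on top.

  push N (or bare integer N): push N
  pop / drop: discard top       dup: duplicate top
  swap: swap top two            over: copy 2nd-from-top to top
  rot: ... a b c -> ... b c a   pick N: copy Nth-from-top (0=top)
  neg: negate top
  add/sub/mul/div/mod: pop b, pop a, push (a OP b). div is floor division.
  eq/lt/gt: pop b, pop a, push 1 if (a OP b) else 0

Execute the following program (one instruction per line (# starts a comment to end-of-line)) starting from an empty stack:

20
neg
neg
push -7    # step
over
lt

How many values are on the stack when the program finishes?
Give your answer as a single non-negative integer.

Answer: 2

Derivation:
After 'push 20': stack = [20] (depth 1)
After 'neg': stack = [-20] (depth 1)
After 'neg': stack = [20] (depth 1)
After 'push -7': stack = [20, -7] (depth 2)
After 'over': stack = [20, -7, 20] (depth 3)
After 'lt': stack = [20, 1] (depth 2)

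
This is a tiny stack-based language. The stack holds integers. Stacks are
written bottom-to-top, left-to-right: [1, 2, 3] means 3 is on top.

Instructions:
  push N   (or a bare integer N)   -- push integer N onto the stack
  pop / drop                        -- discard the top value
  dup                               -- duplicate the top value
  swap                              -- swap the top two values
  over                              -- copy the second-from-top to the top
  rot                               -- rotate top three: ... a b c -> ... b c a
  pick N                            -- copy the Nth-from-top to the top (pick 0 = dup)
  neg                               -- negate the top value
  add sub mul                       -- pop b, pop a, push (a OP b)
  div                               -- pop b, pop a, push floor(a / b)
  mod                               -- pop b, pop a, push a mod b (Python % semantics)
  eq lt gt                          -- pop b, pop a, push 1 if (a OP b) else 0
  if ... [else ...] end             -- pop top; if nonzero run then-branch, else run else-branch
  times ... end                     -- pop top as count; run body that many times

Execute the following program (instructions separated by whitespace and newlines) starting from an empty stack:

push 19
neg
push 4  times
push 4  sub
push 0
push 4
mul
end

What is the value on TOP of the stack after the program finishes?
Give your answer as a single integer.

Answer: 0

Derivation:
After 'push 19': [19]
After 'neg': [-19]
After 'push 4': [-19, 4]
After 'times': [-19]
After 'push 4': [-19, 4]
After 'sub': [-23]
After 'push 0': [-23, 0]
After 'push 4': [-23, 0, 4]
After 'mul': [-23, 0]
After 'push 4': [-23, 0, 4]
  ...
After 'push 4': [-23, -4, 0, 4]
After 'sub': [-23, -4, -4]
After 'push 0': [-23, -4, -4, 0]
After 'push 4': [-23, -4, -4, 0, 4]
After 'mul': [-23, -4, -4, 0]
After 'push 4': [-23, -4, -4, 0, 4]
After 'sub': [-23, -4, -4, -4]
After 'push 0': [-23, -4, -4, -4, 0]
After 'push 4': [-23, -4, -4, -4, 0, 4]
After 'mul': [-23, -4, -4, -4, 0]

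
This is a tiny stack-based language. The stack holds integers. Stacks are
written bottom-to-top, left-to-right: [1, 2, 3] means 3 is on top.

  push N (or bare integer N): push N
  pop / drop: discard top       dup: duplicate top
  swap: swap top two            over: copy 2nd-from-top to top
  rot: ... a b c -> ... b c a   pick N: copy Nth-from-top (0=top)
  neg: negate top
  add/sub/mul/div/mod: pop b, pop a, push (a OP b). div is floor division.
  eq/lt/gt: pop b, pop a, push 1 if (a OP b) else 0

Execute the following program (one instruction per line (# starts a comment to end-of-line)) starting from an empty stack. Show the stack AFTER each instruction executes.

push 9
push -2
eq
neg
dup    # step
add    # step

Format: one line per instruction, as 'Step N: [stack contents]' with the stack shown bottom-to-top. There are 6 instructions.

Step 1: [9]
Step 2: [9, -2]
Step 3: [0]
Step 4: [0]
Step 5: [0, 0]
Step 6: [0]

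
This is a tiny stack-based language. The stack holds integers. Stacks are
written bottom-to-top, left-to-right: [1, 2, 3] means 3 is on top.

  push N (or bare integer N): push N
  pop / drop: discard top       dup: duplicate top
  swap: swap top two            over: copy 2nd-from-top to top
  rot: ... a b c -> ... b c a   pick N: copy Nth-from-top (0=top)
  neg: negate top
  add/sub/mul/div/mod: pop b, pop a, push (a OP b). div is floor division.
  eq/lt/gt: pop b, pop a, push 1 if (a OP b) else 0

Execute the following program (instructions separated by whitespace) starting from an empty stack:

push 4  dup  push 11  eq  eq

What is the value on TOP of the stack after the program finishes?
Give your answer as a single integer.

Answer: 0

Derivation:
After 'push 4': [4]
After 'dup': [4, 4]
After 'push 11': [4, 4, 11]
After 'eq': [4, 0]
After 'eq': [0]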